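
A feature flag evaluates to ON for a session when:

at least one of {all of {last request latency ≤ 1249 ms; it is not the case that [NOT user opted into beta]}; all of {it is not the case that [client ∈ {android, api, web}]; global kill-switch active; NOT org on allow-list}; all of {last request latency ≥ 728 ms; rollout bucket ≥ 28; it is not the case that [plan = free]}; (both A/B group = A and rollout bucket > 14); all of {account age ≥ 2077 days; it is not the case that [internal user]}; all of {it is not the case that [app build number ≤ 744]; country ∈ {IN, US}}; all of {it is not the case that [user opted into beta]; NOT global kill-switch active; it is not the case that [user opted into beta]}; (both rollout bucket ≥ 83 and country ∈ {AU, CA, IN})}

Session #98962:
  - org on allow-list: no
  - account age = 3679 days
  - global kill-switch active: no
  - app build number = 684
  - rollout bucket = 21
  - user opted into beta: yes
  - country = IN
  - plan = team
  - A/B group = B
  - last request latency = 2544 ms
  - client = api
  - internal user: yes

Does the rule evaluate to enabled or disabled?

Atomic conditions:
  last request latency ≤ 1249 ms: 2544 ≤ 1249 is false
  NOT user opted into beta: yes → false
  client ∈ {android, api, web}: api is in the set → true
  global kill-switch active: no → false
  NOT org on allow-list: no → true
  last request latency ≥ 728 ms: 2544 ≥ 728 is true
  rollout bucket ≥ 28: 21 ≥ 28 is false
  plan = free: team == free is false
  A/B group = A: B == A is false
  rollout bucket > 14: 21 > 14 is true
  account age ≥ 2077 days: 3679 ≥ 2077 is true
  internal user: yes → true
  app build number ≤ 744: 684 ≤ 744 is true
  country ∈ {IN, US}: IN is in the set → true
  user opted into beta: yes → true
  NOT global kill-switch active: no → true
  rollout bucket ≥ 83: 21 ≥ 83 is false
  country ∈ {AU, CA, IN}: IN is in the set → true
Combine:
[1.2] NOT false = true
[1] false AND true = false
[2.1] NOT true = false
[2] false AND false AND true = false
[3.3] NOT false = true
[3] true AND false AND true = false
[4] false AND true = false
[5.2] NOT true = false
[5] true AND false = false
[6.1] NOT true = false
[6] false AND true = false
[7.1] NOT true = false
[7.3] NOT true = false
[7] false AND true AND false = false
[8] false AND true = false
[root] false OR false OR false OR false OR false OR false OR false OR false = false
Overall: false → disabled

Disabled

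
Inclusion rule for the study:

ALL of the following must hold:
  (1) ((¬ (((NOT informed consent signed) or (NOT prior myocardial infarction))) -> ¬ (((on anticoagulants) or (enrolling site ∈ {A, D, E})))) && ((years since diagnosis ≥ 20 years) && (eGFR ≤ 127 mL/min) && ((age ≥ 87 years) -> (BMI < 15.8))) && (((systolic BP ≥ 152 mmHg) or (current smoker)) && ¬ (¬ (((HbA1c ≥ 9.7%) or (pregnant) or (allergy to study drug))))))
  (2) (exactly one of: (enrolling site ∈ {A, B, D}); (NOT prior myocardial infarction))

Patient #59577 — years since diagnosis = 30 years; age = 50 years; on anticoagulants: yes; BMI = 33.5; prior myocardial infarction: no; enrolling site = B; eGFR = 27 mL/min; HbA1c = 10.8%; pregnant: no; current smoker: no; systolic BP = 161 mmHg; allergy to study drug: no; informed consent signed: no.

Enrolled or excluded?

Excluded

Atomic conditions:
  NOT informed consent signed: no → true
  NOT prior myocardial infarction: no → true
  on anticoagulants: yes → true
  enrolling site ∈ {A, D, E}: B is not in the set → false
  years since diagnosis ≥ 20 years: 30 ≥ 20 is true
  eGFR ≤ 127 mL/min: 27 ≤ 127 is true
  age ≥ 87 years: 50 ≥ 87 is false
  BMI < 15.8: 33.5 < 15.8 is false
  systolic BP ≥ 152 mmHg: 161 ≥ 152 is true
  current smoker: no → false
  HbA1c ≥ 9.7%: 10.8 ≥ 9.7 is true
  pregnant: no → false
  allergy to study drug: no → false
  enrolling site ∈ {A, B, D}: B is in the set → true
Combine:
[1.1.1.1] true OR true = true
[1.1.1] NOT true = false
[1.1.2.1] true OR false = true
[1.1.2] NOT true = false
[1.1] false → false (antecedent false ⇒ implication holds) = true
[1.2.3] false → false (antecedent false ⇒ implication holds) = true
[1.2] true AND true AND true = true
[1.3.1] true OR false = true
[1.3.2.1.1] true OR false OR false = true
[1.3.2.1] NOT true = false
[1.3.2] NOT false = true
[1.3] true AND true = true
[1] true AND true AND true = true
[2] exactly-one(true, true) = false
[root] true AND false = false
Overall: false → excluded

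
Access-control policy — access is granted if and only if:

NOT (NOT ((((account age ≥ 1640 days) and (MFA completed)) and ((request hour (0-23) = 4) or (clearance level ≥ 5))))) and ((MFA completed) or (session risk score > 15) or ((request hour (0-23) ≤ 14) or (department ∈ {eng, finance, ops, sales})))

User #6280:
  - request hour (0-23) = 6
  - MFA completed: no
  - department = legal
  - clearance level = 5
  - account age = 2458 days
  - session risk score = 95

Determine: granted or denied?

Atomic conditions:
  account age ≥ 1640 days: 2458 ≥ 1640 is true
  MFA completed: no → false
  request hour (0-23) = 4: 6 == 4 is false
  clearance level ≥ 5: 5 ≥ 5 is true
  session risk score > 15: 95 > 15 is true
  request hour (0-23) ≤ 14: 6 ≤ 14 is true
  department ∈ {eng, finance, ops, sales}: legal is not in the set → false
Combine:
[1.1.1.1] true AND false = false
[1.1.1.2] false OR true = true
[1.1.1] false AND true = false
[1.1] NOT false = true
[1] NOT true = false
[2.3] true OR false = true
[2] false OR true OR true = true
[root] false AND true = false
Overall: false → denied

Denied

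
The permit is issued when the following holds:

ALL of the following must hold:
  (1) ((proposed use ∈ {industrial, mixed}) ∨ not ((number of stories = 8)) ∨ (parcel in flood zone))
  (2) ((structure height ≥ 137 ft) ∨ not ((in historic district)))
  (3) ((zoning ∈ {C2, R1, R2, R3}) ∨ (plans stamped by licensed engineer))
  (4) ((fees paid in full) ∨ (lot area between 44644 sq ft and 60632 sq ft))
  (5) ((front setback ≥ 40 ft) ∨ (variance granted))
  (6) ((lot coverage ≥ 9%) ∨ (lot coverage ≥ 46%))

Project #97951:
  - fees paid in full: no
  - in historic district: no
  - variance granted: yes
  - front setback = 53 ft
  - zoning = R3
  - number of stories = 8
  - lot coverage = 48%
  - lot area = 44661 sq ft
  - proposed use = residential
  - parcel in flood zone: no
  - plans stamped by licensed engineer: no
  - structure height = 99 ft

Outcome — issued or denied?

Atomic conditions:
  proposed use ∈ {industrial, mixed}: residential is not in the set → false
  number of stories = 8: 8 == 8 is true
  parcel in flood zone: no → false
  structure height ≥ 137 ft: 99 ≥ 137 is false
  in historic district: no → false
  zoning ∈ {C2, R1, R2, R3}: R3 is in the set → true
  plans stamped by licensed engineer: no → false
  fees paid in full: no → false
  lot area between 44644 sq ft and 60632 sq ft: 44661 in [44644, 60632] is true
  front setback ≥ 40 ft: 53 ≥ 40 is true
  variance granted: yes → true
  lot coverage ≥ 9%: 48 ≥ 9 is true
  lot coverage ≥ 46%: 48 ≥ 46 is true
Combine:
[1.2] NOT true = false
[1] false OR false OR false = false
[2.2] NOT false = true
[2] false OR true = true
[3] true OR false = true
[4] false OR true = true
[5] true OR true = true
[6] true OR true = true
[root] false AND true AND true AND true AND true AND true = false
Overall: false → denied

Denied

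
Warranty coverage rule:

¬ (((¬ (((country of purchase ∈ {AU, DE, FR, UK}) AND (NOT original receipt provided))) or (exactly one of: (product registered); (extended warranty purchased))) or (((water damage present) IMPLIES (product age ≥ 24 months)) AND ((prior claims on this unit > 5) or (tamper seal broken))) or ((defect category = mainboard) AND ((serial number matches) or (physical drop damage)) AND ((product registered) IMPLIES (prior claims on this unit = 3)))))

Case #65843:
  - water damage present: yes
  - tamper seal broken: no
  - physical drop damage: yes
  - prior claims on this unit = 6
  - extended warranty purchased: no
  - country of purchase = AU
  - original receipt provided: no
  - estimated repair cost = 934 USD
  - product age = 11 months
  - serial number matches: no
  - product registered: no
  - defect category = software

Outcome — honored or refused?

Atomic conditions:
  country of purchase ∈ {AU, DE, FR, UK}: AU is in the set → true
  NOT original receipt provided: no → true
  product registered: no → false
  extended warranty purchased: no → false
  water damage present: yes → true
  product age ≥ 24 months: 11 ≥ 24 is false
  prior claims on this unit > 5: 6 > 5 is true
  tamper seal broken: no → false
  defect category = mainboard: software == mainboard is false
  serial number matches: no → false
  physical drop damage: yes → true
  prior claims on this unit = 3: 6 == 3 is false
Combine:
[1.1.1.1] true AND true = true
[1.1.1] NOT true = false
[1.1.2] exactly-one(false, false) = false
[1.1] false OR false = false
[1.2.1] true → false = false
[1.2.2] true OR false = true
[1.2] false AND true = false
[1.3.2] false OR true = true
[1.3.3] false → false (antecedent false ⇒ implication holds) = true
[1.3] false AND true AND true = false
[1] false OR false OR false = false
[root] NOT false = true
Overall: true → honored

Honored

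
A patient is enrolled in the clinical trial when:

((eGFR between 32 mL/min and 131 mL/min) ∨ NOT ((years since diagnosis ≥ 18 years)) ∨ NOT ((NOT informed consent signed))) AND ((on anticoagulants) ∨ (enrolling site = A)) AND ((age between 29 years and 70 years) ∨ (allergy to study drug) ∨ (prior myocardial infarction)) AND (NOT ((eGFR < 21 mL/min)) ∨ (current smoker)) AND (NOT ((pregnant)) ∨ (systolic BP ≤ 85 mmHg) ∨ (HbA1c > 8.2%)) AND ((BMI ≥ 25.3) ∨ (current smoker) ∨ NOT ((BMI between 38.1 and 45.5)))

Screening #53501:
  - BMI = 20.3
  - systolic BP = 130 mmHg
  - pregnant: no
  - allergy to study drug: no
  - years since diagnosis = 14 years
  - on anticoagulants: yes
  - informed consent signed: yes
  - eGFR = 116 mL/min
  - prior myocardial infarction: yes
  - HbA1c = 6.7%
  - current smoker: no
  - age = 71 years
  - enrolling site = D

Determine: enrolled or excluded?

Atomic conditions:
  eGFR between 32 mL/min and 131 mL/min: 116 in [32, 131] is true
  years since diagnosis ≥ 18 years: 14 ≥ 18 is false
  NOT informed consent signed: yes → false
  on anticoagulants: yes → true
  enrolling site = A: D == A is false
  age between 29 years and 70 years: 71 in [29, 70] is false
  allergy to study drug: no → false
  prior myocardial infarction: yes → true
  eGFR < 21 mL/min: 116 < 21 is false
  current smoker: no → false
  pregnant: no → false
  systolic BP ≤ 85 mmHg: 130 ≤ 85 is false
  HbA1c > 8.2%: 6.7 > 8.2 is false
  BMI ≥ 25.3: 20.3 ≥ 25.3 is false
  BMI between 38.1 and 45.5: 20.3 in [38.1, 45.5] is false
Combine:
[1.2] NOT false = true
[1.3] NOT false = true
[1] true OR true OR true = true
[2] true OR false = true
[3] false OR false OR true = true
[4.1] NOT false = true
[4] true OR false = true
[5.1] NOT false = true
[5] true OR false OR false = true
[6.3] NOT false = true
[6] false OR false OR true = true
[root] true AND true AND true AND true AND true AND true = true
Overall: true → enrolled

Enrolled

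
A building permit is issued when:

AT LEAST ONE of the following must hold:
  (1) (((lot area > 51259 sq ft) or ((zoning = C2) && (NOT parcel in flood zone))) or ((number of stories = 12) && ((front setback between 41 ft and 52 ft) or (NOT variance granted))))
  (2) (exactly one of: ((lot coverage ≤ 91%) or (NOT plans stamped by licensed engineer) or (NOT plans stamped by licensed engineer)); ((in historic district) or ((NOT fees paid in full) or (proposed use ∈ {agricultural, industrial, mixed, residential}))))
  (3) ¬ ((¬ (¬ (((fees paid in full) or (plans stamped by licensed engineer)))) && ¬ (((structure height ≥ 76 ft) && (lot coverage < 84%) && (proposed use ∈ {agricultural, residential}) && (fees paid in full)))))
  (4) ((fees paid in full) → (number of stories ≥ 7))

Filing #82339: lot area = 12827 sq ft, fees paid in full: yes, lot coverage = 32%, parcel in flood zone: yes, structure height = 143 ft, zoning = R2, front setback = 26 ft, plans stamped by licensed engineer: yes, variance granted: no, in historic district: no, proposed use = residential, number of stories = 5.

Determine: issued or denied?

Issued

Atomic conditions:
  lot area > 51259 sq ft: 12827 > 51259 is false
  zoning = C2: R2 == C2 is false
  NOT parcel in flood zone: yes → false
  number of stories = 12: 5 == 12 is false
  front setback between 41 ft and 52 ft: 26 in [41, 52] is false
  NOT variance granted: no → true
  lot coverage ≤ 91%: 32 ≤ 91 is true
  NOT plans stamped by licensed engineer: yes → false
  in historic district: no → false
  NOT fees paid in full: yes → false
  proposed use ∈ {agricultural, industrial, mixed, residential}: residential is in the set → true
  fees paid in full: yes → true
  plans stamped by licensed engineer: yes → true
  structure height ≥ 76 ft: 143 ≥ 76 is true
  lot coverage < 84%: 32 < 84 is true
  proposed use ∈ {agricultural, residential}: residential is in the set → true
  number of stories ≥ 7: 5 ≥ 7 is false
Combine:
[1.1.2] false AND false = false
[1.1] false OR false = false
[1.2.2] false OR true = true
[1.2] false AND true = false
[1] false OR false = false
[2.1] true OR false OR false = true
[2.2.2] false OR true = true
[2.2] false OR true = true
[2] exactly-one(true, true) = false
[3.1.1.1.1] true OR true = true
[3.1.1.1] NOT true = false
[3.1.1] NOT false = true
[3.1.2.1] true AND true AND true AND true = true
[3.1.2] NOT true = false
[3.1] true AND false = false
[3] NOT false = true
[4] true → false = false
[root] false OR false OR true OR false = true
Overall: true → issued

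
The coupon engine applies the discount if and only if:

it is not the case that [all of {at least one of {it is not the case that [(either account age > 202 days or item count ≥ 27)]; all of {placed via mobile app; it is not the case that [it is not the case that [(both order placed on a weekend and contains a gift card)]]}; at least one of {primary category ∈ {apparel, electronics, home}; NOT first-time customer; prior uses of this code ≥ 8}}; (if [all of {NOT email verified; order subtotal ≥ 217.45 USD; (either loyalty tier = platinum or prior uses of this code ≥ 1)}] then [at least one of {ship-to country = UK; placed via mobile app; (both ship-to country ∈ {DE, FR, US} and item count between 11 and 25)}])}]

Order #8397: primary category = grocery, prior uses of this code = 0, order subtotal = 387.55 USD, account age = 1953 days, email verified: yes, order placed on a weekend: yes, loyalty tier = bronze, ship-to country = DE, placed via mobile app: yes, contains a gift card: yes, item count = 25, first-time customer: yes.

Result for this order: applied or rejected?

Rejected

Atomic conditions:
  account age > 202 days: 1953 > 202 is true
  item count ≥ 27: 25 ≥ 27 is false
  placed via mobile app: yes → true
  order placed on a weekend: yes → true
  contains a gift card: yes → true
  primary category ∈ {apparel, electronics, home}: grocery is not in the set → false
  NOT first-time customer: yes → false
  prior uses of this code ≥ 8: 0 ≥ 8 is false
  NOT email verified: yes → false
  order subtotal ≥ 217.45 USD: 387.55 ≥ 217.45 is true
  loyalty tier = platinum: bronze == platinum is false
  prior uses of this code ≥ 1: 0 ≥ 1 is false
  ship-to country = UK: DE == UK is false
  ship-to country ∈ {DE, FR, US}: DE is in the set → true
  item count between 11 and 25: 25 in [11, 25] is true
Combine:
[1.1.1.1] true OR false = true
[1.1.1] NOT true = false
[1.1.2.2.1.1] true AND true = true
[1.1.2.2.1] NOT true = false
[1.1.2.2] NOT false = true
[1.1.2] true AND true = true
[1.1.3] false OR false OR false = false
[1.1] false OR true OR false = true
[1.2.1.3] false OR false = false
[1.2.1] false AND true AND false = false
[1.2.2.3] true AND true = true
[1.2.2] false OR true OR true = true
[1.2] false → true (antecedent false ⇒ implication holds) = true
[1] true AND true = true
[root] NOT true = false
Overall: false → rejected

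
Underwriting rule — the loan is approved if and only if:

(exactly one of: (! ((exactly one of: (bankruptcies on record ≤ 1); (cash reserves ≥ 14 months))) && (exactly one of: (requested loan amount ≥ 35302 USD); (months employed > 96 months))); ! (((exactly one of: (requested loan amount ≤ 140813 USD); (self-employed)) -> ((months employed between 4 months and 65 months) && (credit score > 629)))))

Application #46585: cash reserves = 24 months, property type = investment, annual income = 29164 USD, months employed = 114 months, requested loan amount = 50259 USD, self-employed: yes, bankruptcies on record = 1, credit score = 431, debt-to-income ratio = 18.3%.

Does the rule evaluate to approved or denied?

Denied

Atomic conditions:
  bankruptcies on record ≤ 1: 1 ≤ 1 is true
  cash reserves ≥ 14 months: 24 ≥ 14 is true
  requested loan amount ≥ 35302 USD: 50259 ≥ 35302 is true
  months employed > 96 months: 114 > 96 is true
  requested loan amount ≤ 140813 USD: 50259 ≤ 140813 is true
  self-employed: yes → true
  months employed between 4 months and 65 months: 114 in [4, 65] is false
  credit score > 629: 431 > 629 is false
Combine:
[1.1.1] exactly-one(true, true) = false
[1.1] NOT false = true
[1.2] exactly-one(true, true) = false
[1] true AND false = false
[2.1.1] exactly-one(true, true) = false
[2.1.2] false AND false = false
[2.1] false → false (antecedent false ⇒ implication holds) = true
[2] NOT true = false
[root] exactly-one(false, false) = false
Overall: false → denied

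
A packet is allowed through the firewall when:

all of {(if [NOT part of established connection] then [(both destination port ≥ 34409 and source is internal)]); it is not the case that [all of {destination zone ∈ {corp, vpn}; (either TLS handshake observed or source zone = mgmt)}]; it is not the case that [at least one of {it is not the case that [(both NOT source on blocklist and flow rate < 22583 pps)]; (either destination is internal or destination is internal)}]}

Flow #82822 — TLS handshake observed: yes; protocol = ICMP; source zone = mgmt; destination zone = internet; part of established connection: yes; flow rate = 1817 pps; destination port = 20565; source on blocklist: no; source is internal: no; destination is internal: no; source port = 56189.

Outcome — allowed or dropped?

Allowed

Atomic conditions:
  NOT part of established connection: yes → false
  destination port ≥ 34409: 20565 ≥ 34409 is false
  source is internal: no → false
  destination zone ∈ {corp, vpn}: internet is not in the set → false
  TLS handshake observed: yes → true
  source zone = mgmt: mgmt == mgmt is true
  NOT source on blocklist: no → true
  flow rate < 22583 pps: 1817 < 22583 is true
  destination is internal: no → false
Combine:
[1.2] false AND false = false
[1] false → false (antecedent false ⇒ implication holds) = true
[2.1.2] true OR true = true
[2.1] false AND true = false
[2] NOT false = true
[3.1.1.1] true AND true = true
[3.1.1] NOT true = false
[3.1.2] false OR false = false
[3.1] false OR false = false
[3] NOT false = true
[root] true AND true AND true = true
Overall: true → allowed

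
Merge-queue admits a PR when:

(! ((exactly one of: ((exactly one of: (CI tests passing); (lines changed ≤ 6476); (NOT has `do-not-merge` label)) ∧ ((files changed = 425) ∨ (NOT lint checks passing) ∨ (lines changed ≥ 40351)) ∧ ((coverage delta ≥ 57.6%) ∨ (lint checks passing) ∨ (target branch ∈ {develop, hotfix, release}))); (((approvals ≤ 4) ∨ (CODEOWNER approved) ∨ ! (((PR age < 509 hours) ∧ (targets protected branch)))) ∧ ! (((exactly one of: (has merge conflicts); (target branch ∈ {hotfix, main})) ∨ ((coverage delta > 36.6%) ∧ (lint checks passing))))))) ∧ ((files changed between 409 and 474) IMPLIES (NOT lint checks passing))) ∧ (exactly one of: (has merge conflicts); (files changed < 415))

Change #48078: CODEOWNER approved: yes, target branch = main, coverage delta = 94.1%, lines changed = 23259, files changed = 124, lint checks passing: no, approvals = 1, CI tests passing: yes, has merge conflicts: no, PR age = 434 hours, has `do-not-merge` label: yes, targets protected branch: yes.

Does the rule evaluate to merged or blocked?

Blocked

Atomic conditions:
  CI tests passing: yes → true
  lines changed ≤ 6476: 23259 ≤ 6476 is false
  NOT has `do-not-merge` label: yes → false
  files changed = 425: 124 == 425 is false
  NOT lint checks passing: no → true
  lines changed ≥ 40351: 23259 ≥ 40351 is false
  coverage delta ≥ 57.6%: 94.1 ≥ 57.6 is true
  lint checks passing: no → false
  target branch ∈ {develop, hotfix, release}: main is not in the set → false
  approvals ≤ 4: 1 ≤ 4 is true
  CODEOWNER approved: yes → true
  PR age < 509 hours: 434 < 509 is true
  targets protected branch: yes → true
  has merge conflicts: no → false
  target branch ∈ {hotfix, main}: main is in the set → true
  coverage delta > 36.6%: 94.1 > 36.6 is true
  files changed between 409 and 474: 124 in [409, 474] is false
  files changed < 415: 124 < 415 is true
Combine:
[1.1.1.1.1] exactly-one(true, false, false) = true
[1.1.1.1.2] false OR true OR false = true
[1.1.1.1.3] true OR false OR false = true
[1.1.1.1] true AND true AND true = true
[1.1.1.2.1.3.1] true AND true = true
[1.1.1.2.1.3] NOT true = false
[1.1.1.2.1] true OR true OR false = true
[1.1.1.2.2.1.1] exactly-one(false, true) = true
[1.1.1.2.2.1.2] true AND false = false
[1.1.1.2.2.1] true OR false = true
[1.1.1.2.2] NOT true = false
[1.1.1.2] true AND false = false
[1.1.1] exactly-one(true, false) = true
[1.1] NOT true = false
[1.2] false → true (antecedent false ⇒ implication holds) = true
[1] false AND true = false
[2] exactly-one(false, true) = true
[root] false AND true = false
Overall: false → blocked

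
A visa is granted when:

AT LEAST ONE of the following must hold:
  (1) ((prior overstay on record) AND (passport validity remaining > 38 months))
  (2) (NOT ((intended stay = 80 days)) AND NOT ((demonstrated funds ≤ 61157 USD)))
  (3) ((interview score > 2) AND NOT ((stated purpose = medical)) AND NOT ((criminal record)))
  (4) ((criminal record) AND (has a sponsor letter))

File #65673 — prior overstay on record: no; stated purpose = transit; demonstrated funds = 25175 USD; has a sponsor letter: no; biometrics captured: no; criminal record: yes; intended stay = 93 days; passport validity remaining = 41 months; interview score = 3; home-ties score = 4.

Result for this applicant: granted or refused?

Refused

Atomic conditions:
  prior overstay on record: no → false
  passport validity remaining > 38 months: 41 > 38 is true
  intended stay = 80 days: 93 == 80 is false
  demonstrated funds ≤ 61157 USD: 25175 ≤ 61157 is true
  interview score > 2: 3 > 2 is true
  stated purpose = medical: transit == medical is false
  criminal record: yes → true
  has a sponsor letter: no → false
Combine:
[1] false AND true = false
[2.1] NOT false = true
[2.2] NOT true = false
[2] true AND false = false
[3.2] NOT false = true
[3.3] NOT true = false
[3] true AND true AND false = false
[4] true AND false = false
[root] false OR false OR false OR false = false
Overall: false → refused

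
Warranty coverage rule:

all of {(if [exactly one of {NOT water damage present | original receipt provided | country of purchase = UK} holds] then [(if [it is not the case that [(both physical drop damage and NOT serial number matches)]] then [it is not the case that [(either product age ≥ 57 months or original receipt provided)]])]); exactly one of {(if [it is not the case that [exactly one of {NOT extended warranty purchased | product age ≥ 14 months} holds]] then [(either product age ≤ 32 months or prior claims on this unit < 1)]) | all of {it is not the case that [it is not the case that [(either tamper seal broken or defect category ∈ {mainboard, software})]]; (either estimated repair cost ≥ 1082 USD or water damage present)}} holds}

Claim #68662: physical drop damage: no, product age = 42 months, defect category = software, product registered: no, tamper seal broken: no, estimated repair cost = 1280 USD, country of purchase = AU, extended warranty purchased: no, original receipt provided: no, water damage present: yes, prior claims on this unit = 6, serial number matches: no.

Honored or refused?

Atomic conditions:
  NOT water damage present: yes → false
  original receipt provided: no → false
  country of purchase = UK: AU == UK is false
  physical drop damage: no → false
  NOT serial number matches: no → true
  product age ≥ 57 months: 42 ≥ 57 is false
  NOT extended warranty purchased: no → true
  product age ≥ 14 months: 42 ≥ 14 is true
  product age ≤ 32 months: 42 ≤ 32 is false
  prior claims on this unit < 1: 6 < 1 is false
  tamper seal broken: no → false
  defect category ∈ {mainboard, software}: software is in the set → true
  estimated repair cost ≥ 1082 USD: 1280 ≥ 1082 is true
  water damage present: yes → true
Combine:
[1.1] exactly-one(false, false, false) = false
[1.2.1.1] false AND true = false
[1.2.1] NOT false = true
[1.2.2.1] false OR false = false
[1.2.2] NOT false = true
[1.2] true → true = true
[1] false → true (antecedent false ⇒ implication holds) = true
[2.1.1.1] exactly-one(true, true) = false
[2.1.1] NOT false = true
[2.1.2] false OR false = false
[2.1] true → false = false
[2.2.1.1.1] false OR true = true
[2.2.1.1] NOT true = false
[2.2.1] NOT false = true
[2.2.2] true OR true = true
[2.2] true AND true = true
[2] exactly-one(false, true) = true
[root] true AND true = true
Overall: true → honored

Honored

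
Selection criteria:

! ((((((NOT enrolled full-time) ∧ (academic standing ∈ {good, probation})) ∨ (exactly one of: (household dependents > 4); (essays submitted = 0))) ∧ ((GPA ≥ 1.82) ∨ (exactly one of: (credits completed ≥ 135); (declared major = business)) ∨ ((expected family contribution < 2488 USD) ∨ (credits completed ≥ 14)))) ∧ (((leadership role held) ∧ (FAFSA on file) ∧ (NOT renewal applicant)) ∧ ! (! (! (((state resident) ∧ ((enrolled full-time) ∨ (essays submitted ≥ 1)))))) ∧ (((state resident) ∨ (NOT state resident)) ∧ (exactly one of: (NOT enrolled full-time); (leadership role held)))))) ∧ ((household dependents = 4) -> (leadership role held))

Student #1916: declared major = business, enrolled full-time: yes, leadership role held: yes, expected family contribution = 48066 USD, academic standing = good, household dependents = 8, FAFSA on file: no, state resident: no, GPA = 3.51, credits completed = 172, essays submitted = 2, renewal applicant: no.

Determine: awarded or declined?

Atomic conditions:
  NOT enrolled full-time: yes → false
  academic standing ∈ {good, probation}: good is in the set → true
  household dependents > 4: 8 > 4 is true
  essays submitted = 0: 2 == 0 is false
  GPA ≥ 1.82: 3.51 ≥ 1.82 is true
  credits completed ≥ 135: 172 ≥ 135 is true
  declared major = business: business == business is true
  expected family contribution < 2488 USD: 48066 < 2488 is false
  credits completed ≥ 14: 172 ≥ 14 is true
  leadership role held: yes → true
  FAFSA on file: no → false
  NOT renewal applicant: no → true
  state resident: no → false
  enrolled full-time: yes → true
  essays submitted ≥ 1: 2 ≥ 1 is true
  NOT state resident: no → true
  household dependents = 4: 8 == 4 is false
Combine:
[1.1.1.1.1] false AND true = false
[1.1.1.1.2] exactly-one(true, false) = true
[1.1.1.1] false OR true = true
[1.1.1.2.2] exactly-one(true, true) = false
[1.1.1.2.3] false OR true = true
[1.1.1.2] true OR false OR true = true
[1.1.1] true AND true = true
[1.1.2.1] true AND false AND true = false
[1.1.2.2.1.1.1.2] true OR true = true
[1.1.2.2.1.1.1] false AND true = false
[1.1.2.2.1.1] NOT false = true
[1.1.2.2.1] NOT true = false
[1.1.2.2] NOT false = true
[1.1.2.3.1] false OR true = true
[1.1.2.3.2] exactly-one(false, true) = true
[1.1.2.3] true AND true = true
[1.1.2] false AND true AND true = false
[1.1] true AND false = false
[1] NOT false = true
[2] false → true (antecedent false ⇒ implication holds) = true
[root] true AND true = true
Overall: true → awarded

Awarded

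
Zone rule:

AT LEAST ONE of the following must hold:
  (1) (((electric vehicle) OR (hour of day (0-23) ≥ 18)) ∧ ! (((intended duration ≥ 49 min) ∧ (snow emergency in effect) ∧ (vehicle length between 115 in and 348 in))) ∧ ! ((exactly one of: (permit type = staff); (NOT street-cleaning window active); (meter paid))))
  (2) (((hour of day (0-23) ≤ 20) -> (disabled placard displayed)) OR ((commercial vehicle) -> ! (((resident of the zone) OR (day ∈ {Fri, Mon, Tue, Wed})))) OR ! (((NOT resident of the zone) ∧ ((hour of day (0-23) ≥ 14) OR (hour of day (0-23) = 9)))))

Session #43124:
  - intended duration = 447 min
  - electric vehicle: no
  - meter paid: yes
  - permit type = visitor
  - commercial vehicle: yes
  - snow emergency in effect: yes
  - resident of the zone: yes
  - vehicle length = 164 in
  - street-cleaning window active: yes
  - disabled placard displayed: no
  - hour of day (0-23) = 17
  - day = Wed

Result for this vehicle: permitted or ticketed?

Atomic conditions:
  electric vehicle: no → false
  hour of day (0-23) ≥ 18: 17 ≥ 18 is false
  intended duration ≥ 49 min: 447 ≥ 49 is true
  snow emergency in effect: yes → true
  vehicle length between 115 in and 348 in: 164 in [115, 348] is true
  permit type = staff: visitor == staff is false
  NOT street-cleaning window active: yes → false
  meter paid: yes → true
  hour of day (0-23) ≤ 20: 17 ≤ 20 is true
  disabled placard displayed: no → false
  commercial vehicle: yes → true
  resident of the zone: yes → true
  day ∈ {Fri, Mon, Tue, Wed}: Wed is in the set → true
  NOT resident of the zone: yes → false
  hour of day (0-23) ≥ 14: 17 ≥ 14 is true
  hour of day (0-23) = 9: 17 == 9 is false
Combine:
[1.1] false OR false = false
[1.2.1] true AND true AND true = true
[1.2] NOT true = false
[1.3.1] exactly-one(false, false, true) = true
[1.3] NOT true = false
[1] false AND false AND false = false
[2.1] true → false = false
[2.2.2.1] true OR true = true
[2.2.2] NOT true = false
[2.2] true → false = false
[2.3.1.2] true OR false = true
[2.3.1] false AND true = false
[2.3] NOT false = true
[2] false OR false OR true = true
[root] false OR true = true
Overall: true → permitted

Permitted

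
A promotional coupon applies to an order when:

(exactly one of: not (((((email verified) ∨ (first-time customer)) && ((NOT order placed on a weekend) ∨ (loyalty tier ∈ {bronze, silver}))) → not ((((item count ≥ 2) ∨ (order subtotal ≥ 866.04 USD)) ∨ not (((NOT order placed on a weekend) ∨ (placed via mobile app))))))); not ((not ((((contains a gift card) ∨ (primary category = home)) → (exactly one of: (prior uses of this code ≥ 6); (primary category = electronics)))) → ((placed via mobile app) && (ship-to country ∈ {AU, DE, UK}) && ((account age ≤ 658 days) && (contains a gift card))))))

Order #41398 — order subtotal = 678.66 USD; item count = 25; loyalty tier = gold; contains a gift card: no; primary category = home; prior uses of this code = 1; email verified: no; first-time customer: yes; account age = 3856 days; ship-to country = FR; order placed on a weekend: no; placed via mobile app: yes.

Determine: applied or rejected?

Atomic conditions:
  email verified: no → false
  first-time customer: yes → true
  NOT order placed on a weekend: no → true
  loyalty tier ∈ {bronze, silver}: gold is not in the set → false
  item count ≥ 2: 25 ≥ 2 is true
  order subtotal ≥ 866.04 USD: 678.66 ≥ 866.04 is false
  placed via mobile app: yes → true
  contains a gift card: no → false
  primary category = home: home == home is true
  prior uses of this code ≥ 6: 1 ≥ 6 is false
  primary category = electronics: home == electronics is false
  ship-to country ∈ {AU, DE, UK}: FR is not in the set → false
  account age ≤ 658 days: 3856 ≤ 658 is false
Combine:
[1.1.1.1] false OR true = true
[1.1.1.2] true OR false = true
[1.1.1] true AND true = true
[1.1.2.1.1] true OR false = true
[1.1.2.1.2.1] true OR true = true
[1.1.2.1.2] NOT true = false
[1.1.2.1] true OR false = true
[1.1.2] NOT true = false
[1.1] true → false = false
[1] NOT false = true
[2.1.1.1.1] false OR true = true
[2.1.1.1.2] exactly-one(false, false) = false
[2.1.1.1] true → false = false
[2.1.1] NOT false = true
[2.1.2.3] false AND false = false
[2.1.2] true AND false AND false = false
[2.1] true → false = false
[2] NOT false = true
[root] exactly-one(true, true) = false
Overall: false → rejected

Rejected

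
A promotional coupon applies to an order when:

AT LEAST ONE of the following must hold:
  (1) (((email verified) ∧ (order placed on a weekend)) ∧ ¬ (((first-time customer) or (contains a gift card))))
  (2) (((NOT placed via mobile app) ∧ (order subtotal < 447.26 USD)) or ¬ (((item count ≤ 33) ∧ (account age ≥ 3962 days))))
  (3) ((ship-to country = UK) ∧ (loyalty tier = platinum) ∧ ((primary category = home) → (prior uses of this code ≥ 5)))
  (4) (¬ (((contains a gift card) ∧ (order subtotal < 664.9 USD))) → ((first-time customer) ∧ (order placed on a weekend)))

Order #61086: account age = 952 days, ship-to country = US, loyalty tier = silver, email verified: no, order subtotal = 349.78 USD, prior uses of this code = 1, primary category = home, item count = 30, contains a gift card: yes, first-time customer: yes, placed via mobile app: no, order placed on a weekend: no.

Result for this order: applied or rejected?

Atomic conditions:
  email verified: no → false
  order placed on a weekend: no → false
  first-time customer: yes → true
  contains a gift card: yes → true
  NOT placed via mobile app: no → true
  order subtotal < 447.26 USD: 349.78 < 447.26 is true
  item count ≤ 33: 30 ≤ 33 is true
  account age ≥ 3962 days: 952 ≥ 3962 is false
  ship-to country = UK: US == UK is false
  loyalty tier = platinum: silver == platinum is false
  primary category = home: home == home is true
  prior uses of this code ≥ 5: 1 ≥ 5 is false
  order subtotal < 664.9 USD: 349.78 < 664.9 is true
Combine:
[1.1] false AND false = false
[1.2.1] true OR true = true
[1.2] NOT true = false
[1] false AND false = false
[2.1] true AND true = true
[2.2.1] true AND false = false
[2.2] NOT false = true
[2] true OR true = true
[3.3] true → false = false
[3] false AND false AND false = false
[4.1.1] true AND true = true
[4.1] NOT true = false
[4.2] true AND false = false
[4] false → false (antecedent false ⇒ implication holds) = true
[root] false OR true OR false OR true = true
Overall: true → applied

Applied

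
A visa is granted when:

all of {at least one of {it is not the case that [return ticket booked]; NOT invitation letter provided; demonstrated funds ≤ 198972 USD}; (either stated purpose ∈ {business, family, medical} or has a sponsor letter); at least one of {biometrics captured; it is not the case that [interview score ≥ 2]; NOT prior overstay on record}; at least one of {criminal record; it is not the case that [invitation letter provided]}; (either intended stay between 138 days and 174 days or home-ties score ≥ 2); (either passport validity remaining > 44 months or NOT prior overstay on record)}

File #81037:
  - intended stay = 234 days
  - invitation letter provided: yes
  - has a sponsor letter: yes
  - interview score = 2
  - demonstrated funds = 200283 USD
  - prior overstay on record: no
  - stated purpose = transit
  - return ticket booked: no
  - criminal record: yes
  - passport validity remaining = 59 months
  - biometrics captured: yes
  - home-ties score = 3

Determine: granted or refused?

Atomic conditions:
  return ticket booked: no → false
  NOT invitation letter provided: yes → false
  demonstrated funds ≤ 198972 USD: 200283 ≤ 198972 is false
  stated purpose ∈ {business, family, medical}: transit is not in the set → false
  has a sponsor letter: yes → true
  biometrics captured: yes → true
  interview score ≥ 2: 2 ≥ 2 is true
  NOT prior overstay on record: no → true
  criminal record: yes → true
  invitation letter provided: yes → true
  intended stay between 138 days and 174 days: 234 in [138, 174] is false
  home-ties score ≥ 2: 3 ≥ 2 is true
  passport validity remaining > 44 months: 59 > 44 is true
Combine:
[1.1] NOT false = true
[1] true OR false OR false = true
[2] false OR true = true
[3.2] NOT true = false
[3] true OR false OR true = true
[4.2] NOT true = false
[4] true OR false = true
[5] false OR true = true
[6] true OR true = true
[root] true AND true AND true AND true AND true AND true = true
Overall: true → granted

Granted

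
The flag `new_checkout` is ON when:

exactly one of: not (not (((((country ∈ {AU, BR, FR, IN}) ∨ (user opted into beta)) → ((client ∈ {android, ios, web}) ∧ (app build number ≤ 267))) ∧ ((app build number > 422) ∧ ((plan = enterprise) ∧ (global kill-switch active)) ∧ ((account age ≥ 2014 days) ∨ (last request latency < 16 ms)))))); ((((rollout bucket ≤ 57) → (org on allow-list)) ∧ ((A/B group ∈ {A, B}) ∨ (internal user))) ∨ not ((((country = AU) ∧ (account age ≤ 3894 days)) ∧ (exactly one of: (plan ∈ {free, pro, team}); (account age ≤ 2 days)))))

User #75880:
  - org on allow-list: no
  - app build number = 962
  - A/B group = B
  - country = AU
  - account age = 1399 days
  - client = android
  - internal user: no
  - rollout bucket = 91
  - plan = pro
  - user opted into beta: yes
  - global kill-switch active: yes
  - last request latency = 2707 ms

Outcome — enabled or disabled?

Atomic conditions:
  country ∈ {AU, BR, FR, IN}: AU is in the set → true
  user opted into beta: yes → true
  client ∈ {android, ios, web}: android is in the set → true
  app build number ≤ 267: 962 ≤ 267 is false
  app build number > 422: 962 > 422 is true
  plan = enterprise: pro == enterprise is false
  global kill-switch active: yes → true
  account age ≥ 2014 days: 1399 ≥ 2014 is false
  last request latency < 16 ms: 2707 < 16 is false
  rollout bucket ≤ 57: 91 ≤ 57 is false
  org on allow-list: no → false
  A/B group ∈ {A, B}: B is in the set → true
  internal user: no → false
  country = AU: AU == AU is true
  account age ≤ 3894 days: 1399 ≤ 3894 is true
  plan ∈ {free, pro, team}: pro is in the set → true
  account age ≤ 2 days: 1399 ≤ 2 is false
Combine:
[1.1.1.1.1] true OR true = true
[1.1.1.1.2] true AND false = false
[1.1.1.1] true → false = false
[1.1.1.2.2] false AND true = false
[1.1.1.2.3] false OR false = false
[1.1.1.2] true AND false AND false = false
[1.1.1] false AND false = false
[1.1] NOT false = true
[1] NOT true = false
[2.1.1] false → false (antecedent false ⇒ implication holds) = true
[2.1.2] true OR false = true
[2.1] true AND true = true
[2.2.1.1] true AND true = true
[2.2.1.2] exactly-one(true, false) = true
[2.2.1] true AND true = true
[2.2] NOT true = false
[2] true OR false = true
[root] exactly-one(false, true) = true
Overall: true → enabled

Enabled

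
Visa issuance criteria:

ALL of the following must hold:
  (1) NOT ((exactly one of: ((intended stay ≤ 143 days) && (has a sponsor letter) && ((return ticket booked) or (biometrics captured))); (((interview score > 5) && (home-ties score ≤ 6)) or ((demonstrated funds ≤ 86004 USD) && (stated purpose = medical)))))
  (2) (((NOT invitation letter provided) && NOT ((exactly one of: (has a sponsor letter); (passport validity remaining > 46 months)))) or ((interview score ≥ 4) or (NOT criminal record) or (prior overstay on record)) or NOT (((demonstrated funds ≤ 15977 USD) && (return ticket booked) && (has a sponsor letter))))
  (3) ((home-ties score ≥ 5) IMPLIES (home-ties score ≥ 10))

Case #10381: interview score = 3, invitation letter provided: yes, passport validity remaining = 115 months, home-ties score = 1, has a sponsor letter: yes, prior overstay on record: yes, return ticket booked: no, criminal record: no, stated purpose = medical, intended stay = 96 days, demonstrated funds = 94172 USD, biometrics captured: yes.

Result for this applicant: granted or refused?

Atomic conditions:
  intended stay ≤ 143 days: 96 ≤ 143 is true
  has a sponsor letter: yes → true
  return ticket booked: no → false
  biometrics captured: yes → true
  interview score > 5: 3 > 5 is false
  home-ties score ≤ 6: 1 ≤ 6 is true
  demonstrated funds ≤ 86004 USD: 94172 ≤ 86004 is false
  stated purpose = medical: medical == medical is true
  NOT invitation letter provided: yes → false
  passport validity remaining > 46 months: 115 > 46 is true
  interview score ≥ 4: 3 ≥ 4 is false
  NOT criminal record: no → true
  prior overstay on record: yes → true
  demonstrated funds ≤ 15977 USD: 94172 ≤ 15977 is false
  home-ties score ≥ 5: 1 ≥ 5 is false
  home-ties score ≥ 10: 1 ≥ 10 is false
Combine:
[1.1.1.3] false OR true = true
[1.1.1] true AND true AND true = true
[1.1.2.1] false AND true = false
[1.1.2.2] false AND true = false
[1.1.2] false OR false = false
[1.1] exactly-one(true, false) = true
[1] NOT true = false
[2.1.2.1] exactly-one(true, true) = false
[2.1.2] NOT false = true
[2.1] false AND true = false
[2.2] false OR true OR true = true
[2.3.1] false AND false AND true = false
[2.3] NOT false = true
[2] false OR true OR true = true
[3] false → false (antecedent false ⇒ implication holds) = true
[root] false AND true AND true = false
Overall: false → refused

Refused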